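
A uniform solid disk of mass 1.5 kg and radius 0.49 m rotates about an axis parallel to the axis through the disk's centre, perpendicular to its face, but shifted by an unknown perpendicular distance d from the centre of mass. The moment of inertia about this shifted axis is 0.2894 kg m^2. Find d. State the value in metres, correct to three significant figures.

0.270

About the centre-of-mass axis, I_cm = (1/2)MR² = (1/2)(1.5)(0.49)² = 0.18007 kg m^2.
Parallel axis theorem: I = I_cm + Md², so Md² = 0.2894 − 0.18007 = 0.10933 kg m^2.
d = √(0.10933 / 1.5) = 0.26997 m.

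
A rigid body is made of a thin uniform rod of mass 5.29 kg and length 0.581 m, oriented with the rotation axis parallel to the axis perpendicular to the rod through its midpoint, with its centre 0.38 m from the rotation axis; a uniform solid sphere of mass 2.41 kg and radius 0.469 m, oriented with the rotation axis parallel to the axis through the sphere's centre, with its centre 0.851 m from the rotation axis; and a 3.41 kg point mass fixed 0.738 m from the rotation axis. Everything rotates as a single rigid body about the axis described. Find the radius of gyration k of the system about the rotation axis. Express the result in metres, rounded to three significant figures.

0.652

Thin rod: I_cm = (1/12)ML² = (1/12)(5.29)(0.581)² = 0.14881 kg·m²; centre at d = 0.38 m, so I = I_cm + Md² gives I = 0.14881 + (5.29)(0.38)² = 0.91268 kg·m².
Solid sphere: I_cm = (2/5)MR² = (2/5)(2.41)(0.469)² = 0.21204 kg·m²; centre at d = 0.851 m, so I = I_cm + Md² gives I = 0.21204 + (2.41)(0.851)² = 1.9574 kg·m².
Point mass: I_cm = 0; centre at d = 0.738 m, so I = I_cm + Md² gives I = 0 + (3.41)(0.738)² = 1.8572 kg·m².
Total I = 4.7273 kg·m²; total mass M = 11.11 kg.
k = √(I/M) = √(4.7273/11.11) = 0.6523 m.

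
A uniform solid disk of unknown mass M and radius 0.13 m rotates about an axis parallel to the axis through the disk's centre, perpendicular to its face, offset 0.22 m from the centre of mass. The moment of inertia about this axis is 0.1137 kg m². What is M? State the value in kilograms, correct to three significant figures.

I = I_cm + Md² = (1/2)MR² + Md² = M·[0.5·(0.13)² + (0.22)²] = M·0.05685.
So M = 0.1137 / 0.05685 = 2 kg.

2.00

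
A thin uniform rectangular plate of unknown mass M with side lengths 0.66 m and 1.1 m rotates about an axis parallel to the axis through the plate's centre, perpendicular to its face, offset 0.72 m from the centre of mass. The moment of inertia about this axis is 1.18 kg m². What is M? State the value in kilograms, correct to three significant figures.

I = I_cm + Md² = (1/12)M(a²+b²) + Md² = M·[0.0833333·[(0.66)² + (1.1)²] + (0.72)²] = M·0.65553.
So M = 1.18 / 0.65553 = 1.8001 kg.

1.80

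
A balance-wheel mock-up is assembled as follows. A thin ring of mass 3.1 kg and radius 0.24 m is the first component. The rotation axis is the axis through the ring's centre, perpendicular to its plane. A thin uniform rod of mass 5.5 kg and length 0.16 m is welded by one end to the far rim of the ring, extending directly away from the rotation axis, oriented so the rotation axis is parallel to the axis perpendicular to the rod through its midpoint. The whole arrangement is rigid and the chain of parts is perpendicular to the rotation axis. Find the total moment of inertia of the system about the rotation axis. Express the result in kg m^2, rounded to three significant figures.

Thin ring: I_cm = MR² = (3.1)(0.24)² = 0.17856 kg m^2; axis through the centre, so I = 0.17856 kg m^2.
Thin rod: I_cm = (1/12)ML² = (1/12)(5.5)(0.16)² = 0.011733 kg m^2; centre at d = 0.24 + 0.08 = 0.32 m, so the parallel axis theorem gives I = 0.011733 + (5.5)(0.32)² = 0.57493 kg m^2.
Total I = 0.17856 + 0.57493 = 0.75349 kg m^2.

0.753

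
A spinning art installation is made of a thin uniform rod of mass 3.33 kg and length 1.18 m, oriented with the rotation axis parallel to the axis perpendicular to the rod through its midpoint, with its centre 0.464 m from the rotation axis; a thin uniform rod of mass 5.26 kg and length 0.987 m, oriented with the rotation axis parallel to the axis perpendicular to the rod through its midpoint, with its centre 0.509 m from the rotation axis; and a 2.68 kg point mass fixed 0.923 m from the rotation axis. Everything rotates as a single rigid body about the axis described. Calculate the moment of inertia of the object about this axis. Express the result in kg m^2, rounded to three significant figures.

Thin rod: I_cm = (1/12)ML² = (1/12)(3.33)(1.18)² = 0.38639 kg m^2; centre at d = 0.464 m, so the parallel axis theorem gives I = 0.38639 + (3.33)(0.464)² = 1.1033 kg m^2.
Thin rod: I_cm = (1/12)ML² = (1/12)(5.26)(0.987)² = 0.42701 kg m^2; centre at d = 0.509 m, so the parallel axis theorem gives I = 0.42701 + (5.26)(0.509)² = 1.7898 kg m^2.
Point mass: I_cm = 0; centre at d = 0.923 m, so the parallel axis theorem gives I = 0 + (2.68)(0.923)² = 2.2832 kg m^2.
Total I = 1.1033 + 1.7898 + 2.2832 = 5.1763 kg m^2.

5.18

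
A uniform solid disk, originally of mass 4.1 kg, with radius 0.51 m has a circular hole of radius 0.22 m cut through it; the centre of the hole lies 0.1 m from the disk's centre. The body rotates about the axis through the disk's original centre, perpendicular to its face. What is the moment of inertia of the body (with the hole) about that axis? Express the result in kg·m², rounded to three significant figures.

0.507

Unpierced body about its centre: I₀ = (1/2)MR² = (1/2)(4.1)(0.51)² = 0.5332 kg·m².
The removed disk has mass m = M·(r/R)² = (4.1)(0.22/0.51)² = 0.76294 kg (same uniform areal density).
Its moment of inertia about the rotation axis (parallel-axis theorem): I_hole = (1/2)mr² + md² = (1/2)(0.76294)(0.22)² + (0.76294)(0.1)² = 0.026092 kg·m².
Treating the hole as negative mass, I = I₀ − I_hole = 0.5332 − 0.026092 = 0.50711 kg·m².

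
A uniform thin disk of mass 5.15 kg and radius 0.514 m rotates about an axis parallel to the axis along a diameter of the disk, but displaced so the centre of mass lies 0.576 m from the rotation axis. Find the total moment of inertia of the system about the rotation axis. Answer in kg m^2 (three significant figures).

2.05

I_cm = (1/4)MR² = (1/4)(5.15)(0.514)² = 0.34015 kg m^2; centre at d = 0.576 m, so the parallel axis theorem gives I = 0.34015 + (5.15)(0.576)² = 2.0488 kg m^2.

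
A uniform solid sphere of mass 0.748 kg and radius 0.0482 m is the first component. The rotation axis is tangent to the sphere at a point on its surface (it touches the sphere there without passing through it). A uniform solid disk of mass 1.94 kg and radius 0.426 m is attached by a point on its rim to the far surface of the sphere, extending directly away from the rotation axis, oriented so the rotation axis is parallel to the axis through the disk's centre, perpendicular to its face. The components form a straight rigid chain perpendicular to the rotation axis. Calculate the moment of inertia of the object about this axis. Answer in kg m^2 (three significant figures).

Solid sphere: I_cm = (2/5)MR² = (2/5)(0.748)(0.0482)² = 0.00069511 kg m^2; centre at d = 0.0482 m, so the parallel axis theorem gives I = 0.00069511 + (0.748)(0.0482)² = 0.0024329 kg m^2.
Solid disk: I_cm = (1/2)MR² = (1/2)(1.94)(0.426)² = 0.17603 kg m^2; centre at d = 0.0482 + 0.0482 + 0.426 = 0.5224 m, so the parallel axis theorem gives I = 0.17603 + (1.94)(0.5224)² = 0.70546 kg m^2.
Total I = 0.0024329 + 0.70546 = 0.70789 kg m^2.

0.708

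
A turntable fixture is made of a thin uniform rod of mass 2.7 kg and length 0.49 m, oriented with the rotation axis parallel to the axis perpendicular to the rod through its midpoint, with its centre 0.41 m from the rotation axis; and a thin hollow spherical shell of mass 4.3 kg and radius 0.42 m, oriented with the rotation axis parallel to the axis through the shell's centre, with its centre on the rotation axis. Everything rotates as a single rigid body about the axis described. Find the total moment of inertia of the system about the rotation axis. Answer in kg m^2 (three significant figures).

Thin rod: I_cm = (1/12)ML² = (1/12)(2.7)(0.49)² = 0.054022 kg m^2; centre at d = 0.41 m, so I = I_cm + Md² gives I = 0.054022 + (2.7)(0.41)² = 0.50789 kg m^2.
Spherical shell: I_cm = (2/3)MR² = (2/3)(4.3)(0.42)² = 0.50568 kg m^2; axis through the centre, so I = 0.50568 kg m^2.
Total I = 0.50789 + 0.50568 = 1.0136 kg m^2.

1.01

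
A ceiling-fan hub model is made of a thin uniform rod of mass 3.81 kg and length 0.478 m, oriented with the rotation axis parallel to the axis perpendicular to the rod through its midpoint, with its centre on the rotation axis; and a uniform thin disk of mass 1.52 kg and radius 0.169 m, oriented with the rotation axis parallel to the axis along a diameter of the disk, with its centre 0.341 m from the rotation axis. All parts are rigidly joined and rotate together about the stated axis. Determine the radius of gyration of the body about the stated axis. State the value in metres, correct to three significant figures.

0.221

Thin rod: I_cm = (1/12)ML² = (1/12)(3.81)(0.478)² = 0.072544 kg m²; axis through the centre, so I = 0.072544 kg m².
Thin disk: I_cm = (1/4)MR² = (1/4)(1.52)(0.169)² = 0.010853 kg m²; centre at d = 0.341 m, so the parallel axis theorem gives I = 0.010853 + (1.52)(0.341)² = 0.1876 kg m².
Total I = 0.26014 kg m²; total mass M = 5.33 kg.
k = √(I/M) = √(0.26014/5.33) = 0.22092 m.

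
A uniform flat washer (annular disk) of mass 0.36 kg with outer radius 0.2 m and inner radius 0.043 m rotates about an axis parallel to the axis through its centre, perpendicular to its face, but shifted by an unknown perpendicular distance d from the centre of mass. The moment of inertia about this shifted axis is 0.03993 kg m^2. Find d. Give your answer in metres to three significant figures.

0.300

About the centre-of-mass axis, I_cm = (1/2)M(R²+r²) = (1/2)(0.36)[(0.2)² + (0.043)²] = 0.0075328 kg m^2.
Parallel axis theorem: I = I_cm + Md², so Md² = 0.03993 − 0.0075328 = 0.032397 kg m^2.
d = √(0.032397 / 0.36) = 0.29999 m.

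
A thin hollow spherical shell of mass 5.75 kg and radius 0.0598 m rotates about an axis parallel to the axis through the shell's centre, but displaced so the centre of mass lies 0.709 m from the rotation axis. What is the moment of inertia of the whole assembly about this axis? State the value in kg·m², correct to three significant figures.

2.90

I_cm = (2/3)MR² = (2/3)(5.75)(0.0598)² = 0.013708 kg·m²; centre at d = 0.709 m, so the parallel axis theorem gives I = 0.013708 + (5.75)(0.709)² = 2.9041 kg·m².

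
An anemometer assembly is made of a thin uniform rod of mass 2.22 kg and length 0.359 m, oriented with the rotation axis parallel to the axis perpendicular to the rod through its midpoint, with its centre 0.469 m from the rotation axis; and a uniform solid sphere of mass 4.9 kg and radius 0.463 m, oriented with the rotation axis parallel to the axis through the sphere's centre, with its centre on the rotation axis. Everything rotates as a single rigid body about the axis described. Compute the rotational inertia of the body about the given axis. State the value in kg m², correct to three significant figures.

Thin rod: I_cm = (1/12)ML² = (1/12)(2.22)(0.359)² = 0.023843 kg m²; centre at d = 0.469 m, so the parallel axis theorem gives I = 0.023843 + (2.22)(0.469)² = 0.51216 kg m².
Solid sphere: I_cm = (2/5)MR² = (2/5)(4.9)(0.463)² = 0.42016 kg m²; axis through the centre, so I = 0.42016 kg m².
Total I = 0.51216 + 0.42016 = 0.93232 kg m².

0.932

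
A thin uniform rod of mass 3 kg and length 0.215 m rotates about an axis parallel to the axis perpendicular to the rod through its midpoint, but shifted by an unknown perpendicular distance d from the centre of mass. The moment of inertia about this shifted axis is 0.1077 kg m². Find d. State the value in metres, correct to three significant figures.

About the centre-of-mass axis, I_cm = (1/12)ML² = (1/12)(3)(0.215)² = 0.011556 kg m².
Parallel axis theorem: I = I_cm + Md², so Md² = 0.1077 − 0.011556 = 0.096144 kg m².
d = √(0.096144 / 3) = 0.17902 m.

0.179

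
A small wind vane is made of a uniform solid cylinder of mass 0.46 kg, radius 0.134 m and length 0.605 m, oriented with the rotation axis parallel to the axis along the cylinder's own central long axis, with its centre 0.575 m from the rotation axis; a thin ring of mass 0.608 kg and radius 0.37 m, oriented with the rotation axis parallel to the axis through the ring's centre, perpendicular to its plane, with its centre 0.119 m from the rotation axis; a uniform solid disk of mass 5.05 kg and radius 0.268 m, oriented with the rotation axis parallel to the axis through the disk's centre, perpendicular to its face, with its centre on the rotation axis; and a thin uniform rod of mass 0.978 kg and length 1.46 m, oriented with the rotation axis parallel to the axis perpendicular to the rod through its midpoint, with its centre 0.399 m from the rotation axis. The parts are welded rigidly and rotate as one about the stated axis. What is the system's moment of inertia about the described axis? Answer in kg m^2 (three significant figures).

Solid cylinder: I_cm = (1/2)MR² = (1/2)(0.46)(0.134)² = 0.0041299 kg m^2; centre at d = 0.575 m, so the parallel axis theorem gives I = 0.0041299 + (0.46)(0.575)² = 0.15622 kg m^2.
Thin ring: I_cm = MR² = (0.608)(0.37)² = 0.083235 kg m^2; centre at d = 0.119 m, so the parallel axis theorem gives I = 0.083235 + (0.608)(0.119)² = 0.091845 kg m^2.
Solid disk: I_cm = (1/2)MR² = (1/2)(5.05)(0.268)² = 0.18136 kg m^2; axis through the centre, so I = 0.18136 kg m^2.
Thin rod: I_cm = (1/12)ML² = (1/12)(0.978)(1.46)² = 0.17373 kg m^2; centre at d = 0.399 m, so the parallel axis theorem gives I = 0.17373 + (0.978)(0.399)² = 0.32942 kg m^2.
Total I = 0.15622 + 0.091845 + 0.18136 + 0.32942 = 0.75884 kg m^2.

0.759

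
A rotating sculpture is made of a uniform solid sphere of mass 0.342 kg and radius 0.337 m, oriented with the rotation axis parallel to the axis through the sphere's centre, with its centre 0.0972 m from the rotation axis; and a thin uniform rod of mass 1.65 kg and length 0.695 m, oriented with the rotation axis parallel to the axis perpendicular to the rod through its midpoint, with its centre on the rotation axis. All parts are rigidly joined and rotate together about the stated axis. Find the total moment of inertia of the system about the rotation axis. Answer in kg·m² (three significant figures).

Solid sphere: I_cm = (2/5)MR² = (2/5)(0.342)(0.337)² = 0.015536 kg·m²; centre at d = 0.0972 m, so the parallel axis theorem gives I = 0.015536 + (0.342)(0.0972)² = 0.018767 kg·m².
Thin rod: I_cm = (1/12)ML² = (1/12)(1.65)(0.695)² = 0.066416 kg·m²; axis through the centre, so I = 0.066416 kg·m².
Total I = 0.018767 + 0.066416 = 0.085183 kg·m².

0.0852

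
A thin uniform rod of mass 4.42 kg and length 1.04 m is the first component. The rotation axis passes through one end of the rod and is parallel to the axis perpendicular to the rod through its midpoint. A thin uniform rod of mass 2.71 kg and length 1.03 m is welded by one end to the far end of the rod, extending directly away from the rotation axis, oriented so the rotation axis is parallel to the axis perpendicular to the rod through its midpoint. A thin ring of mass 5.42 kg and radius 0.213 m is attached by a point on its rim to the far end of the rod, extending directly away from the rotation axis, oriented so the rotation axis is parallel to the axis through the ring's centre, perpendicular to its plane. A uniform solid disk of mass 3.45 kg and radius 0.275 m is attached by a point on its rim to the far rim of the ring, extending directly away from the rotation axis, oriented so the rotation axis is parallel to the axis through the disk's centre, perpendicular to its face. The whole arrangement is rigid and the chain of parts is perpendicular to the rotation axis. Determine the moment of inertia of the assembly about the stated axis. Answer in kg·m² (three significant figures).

Thin rod: I_cm = (1/12)ML² = (1/12)(4.42)(1.04)² = 0.39839 kg·m²; centre at d = 0.52 m, so I = I_cm + Md² gives I = 0.39839 + (4.42)(0.52)² = 1.5936 kg·m².
Thin rod: I_cm = (1/12)ML² = (1/12)(2.71)(1.03)² = 0.23959 kg·m²; centre at d = 0.52 + 0.52 + 0.515 = 1.555 m, so I = I_cm + Md² gives I = 0.23959 + (2.71)(1.555)² = 6.7924 kg·m².
Thin ring: I_cm = MR² = (5.42)(0.213)² = 0.2459 kg·m²; centre at d = 0.52 + 0.52 + 0.515 + 0.515 + 0.213 = 2.283 m, so I = I_cm + Md² gives I = 0.2459 + (5.42)(2.283)² = 28.495 kg·m².
Solid disk: I_cm = (1/2)MR² = (1/2)(3.45)(0.275)² = 0.13045 kg·m²; centre at d = 0.52 + 0.52 + 0.515 + 0.515 + 0.213 + 0.213 + 0.275 = 2.771 m, so I = I_cm + Md² gives I = 0.13045 + (3.45)(2.771)² = 26.621 kg·m².
Total I = 1.5936 + 6.7924 + 28.495 + 26.621 = 63.502 kg·m².

63.5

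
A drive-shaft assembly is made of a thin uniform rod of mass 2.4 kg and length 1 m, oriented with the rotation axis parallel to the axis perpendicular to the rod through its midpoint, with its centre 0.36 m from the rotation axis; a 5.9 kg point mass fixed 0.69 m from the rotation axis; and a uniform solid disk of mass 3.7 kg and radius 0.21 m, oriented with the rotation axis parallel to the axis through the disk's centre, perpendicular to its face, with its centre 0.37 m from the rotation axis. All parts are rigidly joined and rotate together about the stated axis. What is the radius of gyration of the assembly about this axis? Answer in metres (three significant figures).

Thin rod: I_cm = (1/12)ML² = (1/12)(2.4)(1)² = 0.2 kg m^2; centre at d = 0.36 m, so I = I_cm + Md² gives I = 0.2 + (2.4)(0.36)² = 0.51104 kg m^2.
Point mass: I_cm = 0; centre at d = 0.69 m, so I = I_cm + Md² gives I = 0 + (5.9)(0.69)² = 2.809 kg m^2.
Solid disk: I_cm = (1/2)MR² = (1/2)(3.7)(0.21)² = 0.081585 kg m^2; centre at d = 0.37 m, so I = I_cm + Md² gives I = 0.081585 + (3.7)(0.37)² = 0.58812 kg m^2.
Total I = 3.9081 kg m^2; total mass M = 12 kg.
k = √(I/M) = √(3.9081/12) = 0.57068 m.

0.571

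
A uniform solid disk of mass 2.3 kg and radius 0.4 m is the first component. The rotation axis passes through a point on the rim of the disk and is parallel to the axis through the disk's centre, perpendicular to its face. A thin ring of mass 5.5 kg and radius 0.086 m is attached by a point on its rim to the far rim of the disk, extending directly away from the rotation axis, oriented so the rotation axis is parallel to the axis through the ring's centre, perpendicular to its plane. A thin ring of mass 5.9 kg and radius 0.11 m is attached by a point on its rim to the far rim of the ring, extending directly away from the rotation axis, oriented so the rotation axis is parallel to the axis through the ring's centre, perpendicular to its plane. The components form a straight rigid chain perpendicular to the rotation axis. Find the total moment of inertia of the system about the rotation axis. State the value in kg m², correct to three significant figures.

Solid disk: I_cm = (1/2)MR² = (1/2)(2.3)(0.4)² = 0.184 kg m²; centre at d = 0.4 m, so I = I_cm + Md² gives I = 0.184 + (2.3)(0.4)² = 0.552 kg m².
Thin ring: I_cm = MR² = (5.5)(0.086)² = 0.040678 kg m²; centre at d = 0.4 + 0.4 + 0.086 = 0.886 m, so I = I_cm + Md² gives I = 0.040678 + (5.5)(0.886)² = 4.3582 kg m².
Thin ring: I_cm = MR² = (5.9)(0.11)² = 0.07139 kg m²; centre at d = 0.4 + 0.4 + 0.086 + 0.086 + 0.11 = 1.082 m, so I = I_cm + Md² gives I = 0.07139 + (5.9)(1.082)² = 6.9787 kg m².
Total I = 0.552 + 4.3582 + 6.9787 = 11.889 kg m².

11.9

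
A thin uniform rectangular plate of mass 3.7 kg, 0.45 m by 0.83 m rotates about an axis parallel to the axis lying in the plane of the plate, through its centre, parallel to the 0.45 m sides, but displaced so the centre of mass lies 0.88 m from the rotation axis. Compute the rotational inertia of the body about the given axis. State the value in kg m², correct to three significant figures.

I_cm = (1/12)Mb² = (1/12)(3.7)(0.83)² = 0.21241 kg m²; centre at d = 0.88 m, so the parallel axis theorem gives I = 0.21241 + (3.7)(0.88)² = 3.0777 kg m².

3.08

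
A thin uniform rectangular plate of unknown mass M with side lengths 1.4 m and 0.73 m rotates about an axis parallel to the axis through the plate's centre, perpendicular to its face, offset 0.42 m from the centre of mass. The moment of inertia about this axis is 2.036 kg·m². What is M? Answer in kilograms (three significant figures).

I = I_cm + Md² = (1/12)M(a²+b²) + Md² = M·[0.0833333·[(1.4)² + (0.73)²] + (0.42)²] = M·0.38414.
So M = 2.036 / 0.38414 = 5.3001 kg.

5.30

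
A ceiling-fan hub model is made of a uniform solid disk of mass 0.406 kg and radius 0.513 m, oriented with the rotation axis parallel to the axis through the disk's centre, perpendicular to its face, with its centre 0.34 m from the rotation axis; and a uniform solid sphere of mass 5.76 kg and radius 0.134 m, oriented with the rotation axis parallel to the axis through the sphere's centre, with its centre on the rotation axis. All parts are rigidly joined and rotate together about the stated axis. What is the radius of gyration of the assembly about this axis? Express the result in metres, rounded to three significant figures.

Solid disk: I_cm = (1/2)MR² = (1/2)(0.406)(0.513)² = 0.053423 kg·m²; centre at d = 0.34 m, so the parallel axis theorem gives I = 0.053423 + (0.406)(0.34)² = 0.10036 kg·m².
Solid sphere: I_cm = (2/5)MR² = (2/5)(5.76)(0.134)² = 0.041371 kg·m²; axis through the centre, so I = 0.041371 kg·m².
Total I = 0.14173 kg·m²; total mass M = 6.166 kg.
k = √(I/M) = √(0.14173/6.166) = 0.15161 m.

0.152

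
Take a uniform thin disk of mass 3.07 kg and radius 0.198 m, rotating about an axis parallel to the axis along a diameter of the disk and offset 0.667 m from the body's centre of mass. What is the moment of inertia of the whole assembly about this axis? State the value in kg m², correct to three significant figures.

1.40

I_cm = (1/4)MR² = (1/4)(3.07)(0.198)² = 0.030089 kg m²; centre at d = 0.667 m, so the parallel axis theorem gives I = 0.030089 + (3.07)(0.667)² = 1.3959 kg m².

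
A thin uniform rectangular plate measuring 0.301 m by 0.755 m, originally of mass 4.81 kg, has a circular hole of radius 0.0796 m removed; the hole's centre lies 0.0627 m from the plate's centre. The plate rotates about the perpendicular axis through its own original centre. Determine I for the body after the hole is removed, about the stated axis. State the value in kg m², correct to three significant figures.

0.262

Unpierced body about its centre: I₀ = (1/12)M(a²+b²) = (1/12)(4.81)[(0.301)² + (0.755)²] = 0.2648 kg m².
The removed disk has mass m = M·πr²/(ab) = (4.81)·π(0.0796)²/(0.301·0.755) = 0.42132 kg (same uniform areal density).
Its moment of inertia about the rotation axis (parallel-axis theorem): I_hole = (1/2)mr² + md² = (1/2)(0.42132)(0.0796)² + (0.42132)(0.0627)² = 0.0029911 kg m².
Treating the hole as negative mass, I = I₀ − I_hole = 0.2648 − 0.0029911 = 0.26181 kg m².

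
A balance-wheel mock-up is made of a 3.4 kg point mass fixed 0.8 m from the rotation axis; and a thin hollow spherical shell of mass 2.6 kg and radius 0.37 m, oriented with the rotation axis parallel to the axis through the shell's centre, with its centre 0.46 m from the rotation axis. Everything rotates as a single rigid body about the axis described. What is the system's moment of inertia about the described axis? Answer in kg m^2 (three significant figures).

Point mass: I_cm = 0; centre at d = 0.8 m, so I = I_cm + Md² gives I = 0 + (3.4)(0.8)² = 2.176 kg m^2.
Spherical shell: I_cm = (2/3)MR² = (2/3)(2.6)(0.37)² = 0.23729 kg m^2; centre at d = 0.46 m, so I = I_cm + Md² gives I = 0.23729 + (2.6)(0.46)² = 0.78745 kg m^2.
Total I = 2.176 + 0.78745 = 2.9635 kg m^2.

2.96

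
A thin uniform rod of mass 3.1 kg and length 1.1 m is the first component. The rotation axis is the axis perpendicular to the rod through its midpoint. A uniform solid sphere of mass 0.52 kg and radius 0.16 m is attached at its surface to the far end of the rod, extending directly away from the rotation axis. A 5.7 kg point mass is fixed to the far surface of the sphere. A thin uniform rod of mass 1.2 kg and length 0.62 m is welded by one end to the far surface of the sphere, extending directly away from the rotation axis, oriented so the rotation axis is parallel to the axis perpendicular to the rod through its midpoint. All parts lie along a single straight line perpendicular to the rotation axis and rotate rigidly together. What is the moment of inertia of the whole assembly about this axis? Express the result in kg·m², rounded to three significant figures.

Thin rod: I_cm = (1/12)ML² = (1/12)(3.1)(1.1)² = 0.31258 kg·m²; axis through the centre, so I = 0.31258 kg·m².
Solid sphere: I_cm = (2/5)MR² = (2/5)(0.52)(0.16)² = 0.0053248 kg·m²; centre at d = 0.55 + 0.16 = 0.71 m, so I = I_cm + Md² gives I = 0.0053248 + (0.52)(0.71)² = 0.26746 kg·m².
Point mass: I_cm = 0; centre at d = 0.55 + 0.16 + 0.16 = 0.87 m, so I = I_cm + Md² gives I = 0 + (5.7)(0.87)² = 4.3143 kg·m².
Thin rod: I_cm = (1/12)ML² = (1/12)(1.2)(0.62)² = 0.03844 kg·m²; centre at d = 0.55 + 0.16 + 0.16 + 0.31 = 1.18 m, so I = I_cm + Md² gives I = 0.03844 + (1.2)(1.18)² = 1.7093 kg·m².
Total I = 0.31258 + 0.26746 + 4.3143 + 1.7093 = 6.6037 kg·m².

6.60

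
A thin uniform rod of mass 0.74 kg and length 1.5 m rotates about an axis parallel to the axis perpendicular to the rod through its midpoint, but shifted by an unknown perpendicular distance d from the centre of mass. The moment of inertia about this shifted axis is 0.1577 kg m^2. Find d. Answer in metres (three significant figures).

0.160

About the centre-of-mass axis, I_cm = (1/12)ML² = (1/12)(0.74)(1.5)² = 0.13875 kg m^2.
Parallel axis theorem: I = I_cm + Md², so Md² = 0.1577 − 0.13875 = 0.01895 kg m^2.
d = √(0.01895 / 0.74) = 0.16003 m.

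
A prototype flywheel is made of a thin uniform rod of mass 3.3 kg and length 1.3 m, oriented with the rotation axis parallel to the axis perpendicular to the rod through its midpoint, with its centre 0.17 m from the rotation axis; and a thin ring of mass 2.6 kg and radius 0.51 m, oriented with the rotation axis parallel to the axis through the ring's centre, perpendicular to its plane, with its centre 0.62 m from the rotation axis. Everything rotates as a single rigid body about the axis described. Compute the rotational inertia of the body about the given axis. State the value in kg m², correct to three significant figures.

2.24

Thin rod: I_cm = (1/12)ML² = (1/12)(3.3)(1.3)² = 0.46475 kg m²; centre at d = 0.17 m, so I = I_cm + Md² gives I = 0.46475 + (3.3)(0.17)² = 0.56012 kg m².
Thin ring: I_cm = MR² = (2.6)(0.51)² = 0.67626 kg m²; centre at d = 0.62 m, so I = I_cm + Md² gives I = 0.67626 + (2.6)(0.62)² = 1.6757 kg m².
Total I = 0.56012 + 1.6757 = 2.2358 kg m².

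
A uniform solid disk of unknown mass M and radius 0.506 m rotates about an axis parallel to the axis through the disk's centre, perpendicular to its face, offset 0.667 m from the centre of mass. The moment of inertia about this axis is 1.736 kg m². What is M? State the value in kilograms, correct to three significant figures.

3.03

I = I_cm + Md² = (1/2)MR² + Md² = M·[0.5·(0.506)² + (0.667)²] = M·0.57291.
So M = 1.736 / 0.57291 = 3.0302 kg.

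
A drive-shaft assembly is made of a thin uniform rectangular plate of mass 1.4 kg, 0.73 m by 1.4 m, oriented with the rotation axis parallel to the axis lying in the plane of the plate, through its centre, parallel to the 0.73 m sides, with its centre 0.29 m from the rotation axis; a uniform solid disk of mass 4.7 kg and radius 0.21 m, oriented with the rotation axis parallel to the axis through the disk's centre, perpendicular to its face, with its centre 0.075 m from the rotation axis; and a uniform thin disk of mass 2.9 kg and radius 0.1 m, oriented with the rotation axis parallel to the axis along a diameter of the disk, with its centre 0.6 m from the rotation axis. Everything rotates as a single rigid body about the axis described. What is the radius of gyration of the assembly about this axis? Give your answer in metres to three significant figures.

0.412

Rectangular plate: I_cm = (1/12)Mb² = (1/12)(1.4)(1.4)² = 0.22867 kg m^2; centre at d = 0.29 m, so I = I_cm + Md² gives I = 0.22867 + (1.4)(0.29)² = 0.34641 kg m^2.
Solid disk: I_cm = (1/2)MR² = (1/2)(4.7)(0.21)² = 0.10363 kg m^2; centre at d = 0.075 m, so I = I_cm + Md² gives I = 0.10363 + (4.7)(0.075)² = 0.13007 kg m^2.
Thin disk: I_cm = (1/4)MR² = (1/4)(2.9)(0.1)² = 0.00725 kg m^2; centre at d = 0.6 m, so I = I_cm + Md² gives I = 0.00725 + (2.9)(0.6)² = 1.0513 kg m^2.
Total I = 1.5277 kg m^2; total mass M = 9 kg.
k = √(I/M) = √(1.5277/9) = 0.412 m.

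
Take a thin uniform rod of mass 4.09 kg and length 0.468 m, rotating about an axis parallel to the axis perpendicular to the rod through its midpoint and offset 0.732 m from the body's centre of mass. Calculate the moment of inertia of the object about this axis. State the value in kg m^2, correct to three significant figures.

I_cm = (1/12)ML² = (1/12)(4.09)(0.468)² = 0.074651 kg m^2; centre at d = 0.732 m, so I = I_cm + Md² gives I = 0.074651 + (4.09)(0.732)² = 2.2662 kg m^2.

2.27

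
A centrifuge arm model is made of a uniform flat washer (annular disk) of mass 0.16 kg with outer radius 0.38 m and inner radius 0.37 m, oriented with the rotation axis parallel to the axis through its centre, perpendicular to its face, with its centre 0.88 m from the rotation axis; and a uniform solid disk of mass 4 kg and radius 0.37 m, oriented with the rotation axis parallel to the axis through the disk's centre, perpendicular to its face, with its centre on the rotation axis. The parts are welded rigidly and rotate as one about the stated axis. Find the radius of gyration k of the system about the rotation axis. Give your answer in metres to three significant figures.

0.318

Annular disk: I_cm = (1/2)M(R²+r²) = (1/2)(0.16)[(0.38)² + (0.37)²] = 0.022504 kg·m²; centre at d = 0.88 m, so the parallel axis theorem gives I = 0.022504 + (0.16)(0.88)² = 0.14641 kg·m².
Solid disk: I_cm = (1/2)MR² = (1/2)(4)(0.37)² = 0.2738 kg·m²; axis through the centre, so I = 0.2738 kg·m².
Total I = 0.42021 kg·m²; total mass M = 4.16 kg.
k = √(I/M) = √(0.42021/4.16) = 0.31782 m.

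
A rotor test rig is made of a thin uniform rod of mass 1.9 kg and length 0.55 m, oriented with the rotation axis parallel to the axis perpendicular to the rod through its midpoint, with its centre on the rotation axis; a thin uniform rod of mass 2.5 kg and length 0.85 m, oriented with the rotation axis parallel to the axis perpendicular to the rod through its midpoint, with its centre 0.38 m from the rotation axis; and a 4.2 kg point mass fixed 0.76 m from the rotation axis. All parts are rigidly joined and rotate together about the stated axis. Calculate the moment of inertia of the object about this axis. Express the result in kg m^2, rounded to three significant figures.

2.99

Thin rod: I_cm = (1/12)ML² = (1/12)(1.9)(0.55)² = 0.047896 kg m^2; axis through the centre, so I = 0.047896 kg m^2.
Thin rod: I_cm = (1/12)ML² = (1/12)(2.5)(0.85)² = 0.15052 kg m^2; centre at d = 0.38 m, so I = I_cm + Md² gives I = 0.15052 + (2.5)(0.38)² = 0.51152 kg m^2.
Point mass: I_cm = 0; centre at d = 0.76 m, so I = I_cm + Md² gives I = 0 + (4.2)(0.76)² = 2.4259 kg m^2.
Total I = 0.047896 + 0.51152 + 2.4259 = 2.9853 kg m^2.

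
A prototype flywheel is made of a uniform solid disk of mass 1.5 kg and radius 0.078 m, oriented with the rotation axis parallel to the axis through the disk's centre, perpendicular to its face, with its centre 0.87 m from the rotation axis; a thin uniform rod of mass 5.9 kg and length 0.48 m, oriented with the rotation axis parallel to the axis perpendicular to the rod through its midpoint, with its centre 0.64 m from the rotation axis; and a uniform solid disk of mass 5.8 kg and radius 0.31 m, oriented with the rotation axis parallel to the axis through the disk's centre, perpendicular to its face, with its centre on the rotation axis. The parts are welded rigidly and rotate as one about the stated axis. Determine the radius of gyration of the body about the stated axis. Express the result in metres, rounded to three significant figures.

0.547

Solid disk: I_cm = (1/2)MR² = (1/2)(1.5)(0.078)² = 0.004563 kg·m²; centre at d = 0.87 m, so the parallel axis theorem gives I = 0.004563 + (1.5)(0.87)² = 1.1399 kg·m².
Thin rod: I_cm = (1/12)ML² = (1/12)(5.9)(0.48)² = 0.11328 kg·m²; centre at d = 0.64 m, so the parallel axis theorem gives I = 0.11328 + (5.9)(0.64)² = 2.5299 kg·m².
Solid disk: I_cm = (1/2)MR² = (1/2)(5.8)(0.31)² = 0.27869 kg·m²; axis through the centre, so I = 0.27869 kg·m².
Total I = 3.9485 kg·m²; total mass M = 13.2 kg.
k = √(I/M) = √(3.9485/13.2) = 0.54693 m.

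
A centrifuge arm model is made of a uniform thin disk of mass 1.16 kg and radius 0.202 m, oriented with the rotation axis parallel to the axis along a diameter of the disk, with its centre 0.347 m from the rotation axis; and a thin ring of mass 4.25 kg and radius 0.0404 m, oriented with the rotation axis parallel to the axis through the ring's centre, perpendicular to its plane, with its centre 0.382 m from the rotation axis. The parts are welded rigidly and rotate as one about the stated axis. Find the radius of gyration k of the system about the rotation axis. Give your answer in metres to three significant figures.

0.379

Thin disk: I_cm = (1/4)MR² = (1/4)(1.16)(0.202)² = 0.011833 kg m²; centre at d = 0.347 m, so I = I_cm + Md² gives I = 0.011833 + (1.16)(0.347)² = 0.15151 kg m².
Thin ring: I_cm = MR² = (4.25)(0.0404)² = 0.0069367 kg m²; centre at d = 0.382 m, so I = I_cm + Md² gives I = 0.0069367 + (4.25)(0.382)² = 0.62711 kg m².
Total I = 0.77862 kg m²; total mass M = 5.41 kg.
k = √(I/M) = √(0.77862/5.41) = 0.37937 m.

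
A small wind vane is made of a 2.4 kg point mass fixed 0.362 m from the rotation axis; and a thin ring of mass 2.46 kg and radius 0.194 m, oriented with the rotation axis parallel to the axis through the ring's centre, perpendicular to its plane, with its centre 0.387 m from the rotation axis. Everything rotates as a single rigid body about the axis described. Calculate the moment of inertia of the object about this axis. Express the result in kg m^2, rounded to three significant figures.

0.776

Point mass: I_cm = 0; centre at d = 0.362 m, so the parallel axis theorem gives I = 0 + (2.4)(0.362)² = 0.31451 kg m^2.
Thin ring: I_cm = MR² = (2.46)(0.194)² = 0.092585 kg m^2; centre at d = 0.387 m, so the parallel axis theorem gives I = 0.092585 + (2.46)(0.387)² = 0.46102 kg m^2.
Total I = 0.31451 + 0.46102 = 0.77552 kg m^2.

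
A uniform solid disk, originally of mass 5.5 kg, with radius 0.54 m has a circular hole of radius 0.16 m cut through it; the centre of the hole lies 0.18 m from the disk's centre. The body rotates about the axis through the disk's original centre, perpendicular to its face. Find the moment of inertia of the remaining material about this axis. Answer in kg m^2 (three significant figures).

Unpierced body about its centre: I₀ = (1/2)MR² = (1/2)(5.5)(0.54)² = 0.8019 kg m^2.
The removed disk has mass m = M·(r/R)² = (5.5)(0.16/0.54)² = 0.48285 kg (same uniform areal density).
Its moment of inertia about the rotation axis (parallel-axis theorem): I_hole = (1/2)mr² + md² = (1/2)(0.48285)(0.16)² + (0.48285)(0.18)² = 0.021825 kg m^2.
Treating the hole as negative mass, I = I₀ − I_hole = 0.8019 − 0.021825 = 0.78008 kg m^2.

0.780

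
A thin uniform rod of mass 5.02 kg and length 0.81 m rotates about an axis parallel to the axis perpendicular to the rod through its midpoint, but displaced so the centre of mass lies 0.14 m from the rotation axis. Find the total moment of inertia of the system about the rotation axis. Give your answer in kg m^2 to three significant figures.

I_cm = (1/12)ML² = (1/12)(5.02)(0.81)² = 0.27447 kg m^2; centre at d = 0.14 m, so the parallel axis theorem gives I = 0.27447 + (5.02)(0.14)² = 0.37286 kg m^2.

0.373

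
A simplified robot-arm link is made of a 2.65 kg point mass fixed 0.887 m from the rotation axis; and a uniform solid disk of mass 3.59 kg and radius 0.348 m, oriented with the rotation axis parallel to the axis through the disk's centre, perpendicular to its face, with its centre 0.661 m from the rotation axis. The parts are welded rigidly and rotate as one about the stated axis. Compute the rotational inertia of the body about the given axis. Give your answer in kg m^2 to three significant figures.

3.87

Point mass: I_cm = 0; centre at d = 0.887 m, so I = I_cm + Md² gives I = 0 + (2.65)(0.887)² = 2.0849 kg m^2.
Solid disk: I_cm = (1/2)MR² = (1/2)(3.59)(0.348)² = 0.21738 kg m^2; centre at d = 0.661 m, so I = I_cm + Md² gives I = 0.21738 + (3.59)(0.661)² = 1.7859 kg m^2.
Total I = 2.0849 + 1.7859 = 3.8709 kg m^2.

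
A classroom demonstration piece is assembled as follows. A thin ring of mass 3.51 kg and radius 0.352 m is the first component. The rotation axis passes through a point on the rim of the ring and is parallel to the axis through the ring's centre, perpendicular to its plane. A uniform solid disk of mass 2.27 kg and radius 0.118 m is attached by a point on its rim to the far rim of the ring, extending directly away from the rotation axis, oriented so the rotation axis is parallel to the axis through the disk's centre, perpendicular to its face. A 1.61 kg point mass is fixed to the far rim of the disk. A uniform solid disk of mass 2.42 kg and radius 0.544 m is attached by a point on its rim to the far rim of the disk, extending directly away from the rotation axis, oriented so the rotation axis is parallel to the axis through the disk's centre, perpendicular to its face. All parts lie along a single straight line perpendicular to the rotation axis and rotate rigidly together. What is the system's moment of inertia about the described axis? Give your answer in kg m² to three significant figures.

Thin ring: I_cm = MR² = (3.51)(0.352)² = 0.4349 kg m²; centre at d = 0.352 m, so I = I_cm + Md² gives I = 0.4349 + (3.51)(0.352)² = 0.86981 kg m².
Solid disk: I_cm = (1/2)MR² = (1/2)(2.27)(0.118)² = 0.015804 kg m²; centre at d = 0.352 + 0.352 + 0.118 = 0.822 m, so I = I_cm + Md² gives I = 0.015804 + (2.27)(0.822)² = 1.5496 kg m².
Point mass: I_cm = 0; centre at d = 0.352 + 0.352 + 0.118 + 0.118 = 0.94 m, so I = I_cm + Md² gives I = 0 + (1.61)(0.94)² = 1.4226 kg m².
Solid disk: I_cm = (1/2)MR² = (1/2)(2.42)(0.544)² = 0.35808 kg m²; centre at d = 0.352 + 0.352 + 0.118 + 0.118 + 0.544 = 1.484 m, so I = I_cm + Md² gives I = 0.35808 + (2.42)(1.484)² = 5.6875 kg m².
Total I = 0.86981 + 1.5496 + 1.4226 + 5.6875 = 9.5296 kg m².

9.53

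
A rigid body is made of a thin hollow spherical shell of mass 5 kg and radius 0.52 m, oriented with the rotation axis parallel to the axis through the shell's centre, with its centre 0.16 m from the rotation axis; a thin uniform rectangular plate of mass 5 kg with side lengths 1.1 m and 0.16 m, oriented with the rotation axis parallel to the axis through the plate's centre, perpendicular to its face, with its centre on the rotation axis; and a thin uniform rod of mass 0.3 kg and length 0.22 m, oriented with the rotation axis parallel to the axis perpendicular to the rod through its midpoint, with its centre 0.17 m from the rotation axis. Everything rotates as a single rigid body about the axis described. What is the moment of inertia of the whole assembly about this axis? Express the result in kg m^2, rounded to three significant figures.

Spherical shell: I_cm = (2/3)MR² = (2/3)(5)(0.52)² = 0.90133 kg m^2; centre at d = 0.16 m, so I = I_cm + Md² gives I = 0.90133 + (5)(0.16)² = 1.0293 kg m^2.
Rectangular plate: I_cm = (1/12)M(a²+b²) = (1/12)(5)[(1.1)² + (0.16)²] = 0.51483 kg m^2; axis through the centre, so I = 0.51483 kg m^2.
Thin rod: I_cm = (1/12)ML² = (1/12)(0.3)(0.22)² = 0.00121 kg m^2; centre at d = 0.17 m, so I = I_cm + Md² gives I = 0.00121 + (0.3)(0.17)² = 0.00988 kg m^2.
Total I = 1.0293 + 0.51483 + 0.00988 = 1.554 kg m^2.

1.55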